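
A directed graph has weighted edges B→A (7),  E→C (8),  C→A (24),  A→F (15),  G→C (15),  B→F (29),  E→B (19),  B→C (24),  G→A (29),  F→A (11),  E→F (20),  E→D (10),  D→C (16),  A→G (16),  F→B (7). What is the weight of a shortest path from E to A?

26

Checking several routes:
E → C → A: 8 + 24 = 32
E → F → A: 20 + 11 = 31
E → F → B → A: 20 + 7 + 7 = 34
E → B → A: 19 + 7 = 26
Shortest: 26.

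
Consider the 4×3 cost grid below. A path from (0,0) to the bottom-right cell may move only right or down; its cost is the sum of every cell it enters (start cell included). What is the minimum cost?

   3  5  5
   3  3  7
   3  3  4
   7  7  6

Path r0c0 r1c0 r1c1 r2c1 r2c2 r3c2: 3 + 3 + 3 + 3 + 4 + 6 = 22.

22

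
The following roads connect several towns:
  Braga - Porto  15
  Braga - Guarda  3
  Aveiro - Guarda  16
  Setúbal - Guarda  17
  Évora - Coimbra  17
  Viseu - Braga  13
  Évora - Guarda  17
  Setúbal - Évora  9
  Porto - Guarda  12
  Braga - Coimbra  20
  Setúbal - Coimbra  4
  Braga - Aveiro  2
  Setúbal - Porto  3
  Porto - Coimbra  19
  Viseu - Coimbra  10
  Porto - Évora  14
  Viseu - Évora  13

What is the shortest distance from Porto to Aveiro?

17

A few of the Porto→Aveiro routes:
Porto - Guarda - Braga - Aveiro: 12 + 3 + 2 = 17
Porto - Setúbal - Coimbra - Braga - Aveiro: 3 + 4 + 20 + 2 = 29
Porto - Braga - Aveiro: 15 + 2 = 17
Porto - Guarda - Aveiro: 12 + 16 = 28
Porto - Setúbal - Coimbra - Viseu - Braga - Aveiro: 3 + 4 + 10 + 13 + 2 = 32
Porto - Setúbal - Guarda - Braga - Aveiro: 3 + 17 + 3 + 2 = 25
The minimum is 17.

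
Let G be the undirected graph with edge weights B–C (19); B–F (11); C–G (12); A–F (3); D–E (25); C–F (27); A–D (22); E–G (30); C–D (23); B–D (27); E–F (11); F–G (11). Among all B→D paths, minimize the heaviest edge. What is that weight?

A few of the B→D routes:
B-F-A-D: max(11, 3, 22) = 22
B-C-G-F-E-D: max(19, 12, 11, 11, 25) = 25
B-C-D: max(19, 23) = 23
B-F-G-C-D: max(11, 11, 12, 23) = 23
B-C-G-F-A-D: max(19, 12, 11, 3, 22) = 22
B-F-E-D: max(11, 11, 25) = 25
Best route has worst link 22.

22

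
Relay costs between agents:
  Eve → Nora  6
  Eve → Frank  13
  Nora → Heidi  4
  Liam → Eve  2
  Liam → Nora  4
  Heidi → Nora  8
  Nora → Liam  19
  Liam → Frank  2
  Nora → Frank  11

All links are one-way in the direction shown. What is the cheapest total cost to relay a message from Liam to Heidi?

Routes from Liam to Heidi:
Liam → Eve → Nora → Heidi: 2 + 6 + 4 = 12
Liam → Nora → Heidi: 4 + 4 = 8
Best route has total 8.

8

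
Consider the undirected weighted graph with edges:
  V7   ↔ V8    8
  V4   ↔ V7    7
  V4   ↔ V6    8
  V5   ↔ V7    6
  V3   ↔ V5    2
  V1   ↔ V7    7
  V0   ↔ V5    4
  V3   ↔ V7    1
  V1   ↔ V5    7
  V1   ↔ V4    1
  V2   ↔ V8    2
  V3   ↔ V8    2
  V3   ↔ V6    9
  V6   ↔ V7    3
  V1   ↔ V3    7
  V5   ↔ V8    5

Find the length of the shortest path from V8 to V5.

Some routes from V8 to V5:
V8 → V7 → V5: 8 + 6 = 14
V8 → V5: 5
V8 → V3 → V7 → V5: 2 + 1 + 6 = 9
V8 → V3 → V5: 2 + 2 = 4
V8 → V7 → V3 → V5: 8 + 1 + 2 = 11
Shortest: 4.

4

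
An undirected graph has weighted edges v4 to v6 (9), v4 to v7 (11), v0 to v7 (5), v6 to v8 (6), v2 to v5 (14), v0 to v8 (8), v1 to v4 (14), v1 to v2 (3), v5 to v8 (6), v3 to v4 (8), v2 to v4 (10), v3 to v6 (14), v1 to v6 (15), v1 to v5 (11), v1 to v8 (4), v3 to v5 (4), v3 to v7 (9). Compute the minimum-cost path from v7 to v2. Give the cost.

A few of the v7→v2 routes:
v7 → v4 → v2: 11 + 10 = 21
v7 → v3 → v5 → v8 → v1 → v2: 9 + 4 + 6 + 4 + 3 = 26
v7 → v0 → v8 → v1 → v2: 5 + 8 + 4 + 3 = 20
Best route has total 20.

20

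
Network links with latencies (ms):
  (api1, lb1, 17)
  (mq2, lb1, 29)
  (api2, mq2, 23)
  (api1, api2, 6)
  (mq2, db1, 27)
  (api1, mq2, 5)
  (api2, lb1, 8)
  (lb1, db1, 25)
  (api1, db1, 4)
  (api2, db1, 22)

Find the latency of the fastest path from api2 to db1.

A few of the api2→db1 routes:
api2-mq2-api1-db1: 23 + 5 + 4 = 32
api2-db1: 22
api2-lb1-api1-db1: 8 + 17 + 4 = 29
api2-lb1-db1: 8 + 25 = 33
api2-api1-db1: 6 + 4 = 10
Shortest: 10 ms.

10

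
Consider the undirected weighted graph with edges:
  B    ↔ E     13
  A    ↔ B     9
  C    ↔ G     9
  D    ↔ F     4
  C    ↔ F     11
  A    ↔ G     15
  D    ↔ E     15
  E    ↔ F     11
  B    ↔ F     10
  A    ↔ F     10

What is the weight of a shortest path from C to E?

Some routes from C to E:
C-G-A-F-E: 9 + 15 + 10 + 11 = 45
C-F-D-E: 11 + 4 + 15 = 30
C-F-E: 11 + 11 = 22
C-F-B-E: 11 + 10 + 13 = 34
C-F-A-B-E: 11 + 10 + 9 + 13 = 43
C-G-A-B-E: 9 + 15 + 9 + 13 = 46
The minimum is 22.

22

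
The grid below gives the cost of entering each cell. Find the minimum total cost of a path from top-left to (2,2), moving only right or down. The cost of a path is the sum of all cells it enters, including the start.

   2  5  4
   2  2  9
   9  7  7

Take (0,0) → (1,0) → (1,1) → (2,1) → (2,2) for a total of 2 + 2 + 2 + 7 + 7 = 20.
(Top row then right column would cost 27.)

20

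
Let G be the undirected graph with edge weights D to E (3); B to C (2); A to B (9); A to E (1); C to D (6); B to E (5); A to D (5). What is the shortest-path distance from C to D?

6

Comparing a few candidate routes:
C-D: 6
C-B-E-A-D: 2 + 5 + 1 + 5 = 13
C-B-E-D: 2 + 5 + 3 = 10
Shortest: 6.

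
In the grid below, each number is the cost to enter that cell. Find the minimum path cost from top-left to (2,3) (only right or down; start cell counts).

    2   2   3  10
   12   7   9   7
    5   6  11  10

33

Take [0,0] [0,1] [0,2] [1,2] [1,3] [2,3] for a total of 2 + 2 + 3 + 9 + 7 + 10 = 33.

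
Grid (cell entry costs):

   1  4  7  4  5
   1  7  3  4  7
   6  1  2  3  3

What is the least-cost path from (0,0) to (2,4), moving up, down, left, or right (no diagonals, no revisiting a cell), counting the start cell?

Take (0,0) (1,0) (2,0) (2,1) (2,2) (2,3) (2,4) for a total of 1 + 1 + 6 + 1 + 2 + 3 + 3 = 17.

17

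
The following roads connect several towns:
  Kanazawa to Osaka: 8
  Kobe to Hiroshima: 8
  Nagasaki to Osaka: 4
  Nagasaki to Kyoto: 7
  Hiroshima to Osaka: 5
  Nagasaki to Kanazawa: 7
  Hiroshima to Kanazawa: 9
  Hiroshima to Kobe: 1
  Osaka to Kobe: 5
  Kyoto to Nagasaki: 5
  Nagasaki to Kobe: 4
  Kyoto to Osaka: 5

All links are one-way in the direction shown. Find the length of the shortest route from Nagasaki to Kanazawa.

Routes from Nagasaki to Kanazawa:
Nagasaki -> Osaka -> Kobe -> Hiroshima -> Kanazawa: 4 + 5 + 8 + 9 = 26
Nagasaki -> Kobe -> Hiroshima -> Kanazawa: 4 + 8 + 9 = 21
Nagasaki -> Kanazawa: 7
Nagasaki -> Kyoto -> Osaka -> Kobe -> Hiroshima -> Kanazawa: 7 + 5 + 5 + 8 + 9 = 34
Shortest: 7.

7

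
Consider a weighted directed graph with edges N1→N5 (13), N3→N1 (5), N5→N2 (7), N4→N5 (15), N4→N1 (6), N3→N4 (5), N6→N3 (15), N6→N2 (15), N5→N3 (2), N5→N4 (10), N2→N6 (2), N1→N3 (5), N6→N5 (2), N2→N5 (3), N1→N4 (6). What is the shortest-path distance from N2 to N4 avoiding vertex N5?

22

Paths from N2 to N4 avoiding N5:
N2-N6-N3-N4: 2 + 15 + 5 = 22
N2-N6-N3-N1-N4: 2 + 15 + 5 + 6 = 28
Best route has total 22.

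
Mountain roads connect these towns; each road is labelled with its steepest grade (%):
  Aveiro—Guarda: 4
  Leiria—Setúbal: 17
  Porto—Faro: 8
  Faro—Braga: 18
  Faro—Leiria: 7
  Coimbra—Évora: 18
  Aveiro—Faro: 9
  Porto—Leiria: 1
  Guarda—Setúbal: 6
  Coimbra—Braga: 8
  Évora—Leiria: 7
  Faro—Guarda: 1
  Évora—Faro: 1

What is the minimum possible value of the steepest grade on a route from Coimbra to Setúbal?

Checking several routes:
Coimbra→Braga→Faro→Leiria→Setúbal: max(8, 18, 7, 17) = 18
Coimbra→Braga→Faro→Guarda→Setúbal: max(8, 18, 1, 6) = 18
Coimbra→Braga→Faro→Aveiro→Guarda→Setúbal: max(8, 18, 9, 4, 6) = 18
Coimbra→Braga→Faro→Porto→Leiria→Setúbal: max(8, 18, 8, 1, 17) = 18
Coimbra→Braga→Faro→Évora→Leiria→Setúbal: max(8, 18, 1, 7, 17) = 18
Best route has worst link 18%.

18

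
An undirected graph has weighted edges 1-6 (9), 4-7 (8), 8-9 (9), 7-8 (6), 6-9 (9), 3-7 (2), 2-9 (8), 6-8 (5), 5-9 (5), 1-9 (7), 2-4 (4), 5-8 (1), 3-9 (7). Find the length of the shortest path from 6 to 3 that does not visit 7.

16

Paths from 6 to 3 avoiding 7:
6 -> 8 -> 5 -> 9 -> 3: 5 + 1 + 5 + 7 = 18
6 -> 9 -> 3: 9 + 7 = 16
6 -> 1 -> 9 -> 3: 9 + 7 + 7 = 23
6 -> 8 -> 9 -> 3: 5 + 9 + 7 = 21
Shortest: 16.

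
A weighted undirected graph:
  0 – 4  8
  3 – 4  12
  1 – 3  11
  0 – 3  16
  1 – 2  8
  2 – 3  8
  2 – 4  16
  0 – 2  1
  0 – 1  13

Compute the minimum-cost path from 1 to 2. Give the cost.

Some routes from 1 to 2:
1-2: 8
1-3-2: 11 + 8 = 19
1-0-2: 13 + 1 = 14
1-3-0-2: 11 + 16 + 1 = 28
1-3-4-0-2: 11 + 12 + 8 + 1 = 32
Shortest: 8.

8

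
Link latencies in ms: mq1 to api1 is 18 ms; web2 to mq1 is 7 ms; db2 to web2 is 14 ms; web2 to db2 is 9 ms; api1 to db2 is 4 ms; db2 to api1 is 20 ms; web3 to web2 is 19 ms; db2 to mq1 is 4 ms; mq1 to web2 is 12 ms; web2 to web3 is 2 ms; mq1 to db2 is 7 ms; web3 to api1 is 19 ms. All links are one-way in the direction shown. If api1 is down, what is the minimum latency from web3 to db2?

28

Routes from web3 to db2 avoiding api1:
web3 -> web2 -> db2: 19 + 9 = 28
web3 -> web2 -> mq1 -> db2: 19 + 7 + 7 = 33
Shortest: 28 ms.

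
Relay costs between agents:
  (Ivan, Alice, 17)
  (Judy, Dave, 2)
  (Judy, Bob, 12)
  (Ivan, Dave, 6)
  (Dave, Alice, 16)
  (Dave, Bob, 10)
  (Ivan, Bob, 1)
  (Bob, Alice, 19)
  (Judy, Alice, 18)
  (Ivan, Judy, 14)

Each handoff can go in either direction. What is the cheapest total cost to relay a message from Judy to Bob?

9

Comparing a few candidate routes:
Judy → Bob: 12
Judy → Dave → Bob: 2 + 10 = 12
Judy → Dave → Ivan → Bob: 2 + 6 + 1 = 9
The minimum is 9.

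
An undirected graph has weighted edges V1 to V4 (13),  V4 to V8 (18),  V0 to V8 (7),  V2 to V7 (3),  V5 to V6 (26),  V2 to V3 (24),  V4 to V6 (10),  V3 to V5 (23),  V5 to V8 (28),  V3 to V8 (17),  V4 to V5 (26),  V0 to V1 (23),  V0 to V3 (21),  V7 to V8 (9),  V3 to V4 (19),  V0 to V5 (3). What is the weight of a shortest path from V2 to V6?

40

Comparing a few candidate routes:
V2-V7-V8-V0-V5-V4-V6: 3 + 9 + 7 + 3 + 26 + 10 = 58
V2-V7-V8-V0-V5-V6: 3 + 9 + 7 + 3 + 26 = 48
V2-V7-V8-V4-V6: 3 + 9 + 18 + 10 = 40
V2-V3-V4-V6: 24 + 19 + 10 = 53
Shortest: 40.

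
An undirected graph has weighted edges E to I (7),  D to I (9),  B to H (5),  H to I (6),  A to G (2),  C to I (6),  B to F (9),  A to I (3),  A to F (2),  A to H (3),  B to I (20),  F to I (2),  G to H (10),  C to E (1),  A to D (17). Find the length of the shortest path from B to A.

Some routes from B to A:
B -> F -> A: 9 + 2 = 11
B -> H -> I -> A: 5 + 6 + 3 = 14
B -> H -> A: 5 + 3 = 8
Best route has total 8.

8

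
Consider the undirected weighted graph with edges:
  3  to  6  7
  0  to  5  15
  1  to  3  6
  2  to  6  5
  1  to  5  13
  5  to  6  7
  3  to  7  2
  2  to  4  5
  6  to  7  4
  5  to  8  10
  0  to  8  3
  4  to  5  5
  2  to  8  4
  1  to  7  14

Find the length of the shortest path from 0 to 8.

3

Checking several routes:
0 -> 5 -> 4 -> 2 -> 8: 15 + 5 + 5 + 4 = 29
0 -> 5 -> 6 -> 2 -> 8: 15 + 7 + 5 + 4 = 31
0 -> 8: 3
0 -> 5 -> 8: 15 + 10 = 25
0 -> 5 -> 1 -> 3 -> 7 -> 6 -> 2 -> 8: 15 + 13 + 6 + 2 + 4 + 5 + 4 = 49
Best route has total 3.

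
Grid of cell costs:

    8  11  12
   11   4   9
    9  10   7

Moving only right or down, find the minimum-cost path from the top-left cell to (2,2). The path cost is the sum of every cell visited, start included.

Path [0,0] → [0,1] → [1,1] → [1,2] → [2,2]: 8 + 11 + 4 + 9 + 7 = 39.
(Top row then right column would cost 47.)

39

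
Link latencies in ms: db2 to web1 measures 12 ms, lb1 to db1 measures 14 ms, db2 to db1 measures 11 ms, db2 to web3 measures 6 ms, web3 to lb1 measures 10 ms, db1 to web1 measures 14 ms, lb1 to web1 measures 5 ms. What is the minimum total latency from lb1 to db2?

16

Paths from lb1 to db2:
lb1 → web1 → db1 → db2: 5 + 14 + 11 = 30
lb1 → db1 → db2: 14 + 11 = 25
lb1 → web1 → db2: 5 + 12 = 17
lb1 → db1 → web1 → db2: 14 + 14 + 12 = 40
lb1 → web3 → db2: 10 + 6 = 16
Shortest: 16 ms.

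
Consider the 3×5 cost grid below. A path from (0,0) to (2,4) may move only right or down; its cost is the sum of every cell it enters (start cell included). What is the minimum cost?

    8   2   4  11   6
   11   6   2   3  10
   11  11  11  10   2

31

Take r0c0→r0c1→r0c2→r1c2→r1c3→r1c4→r2c4 for a total of 8 + 2 + 4 + 2 + 3 + 10 + 2 = 31.
(Top row then right column would cost 43.)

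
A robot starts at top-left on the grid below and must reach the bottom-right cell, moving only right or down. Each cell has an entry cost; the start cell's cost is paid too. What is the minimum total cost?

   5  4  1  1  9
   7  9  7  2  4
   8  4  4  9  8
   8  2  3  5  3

Take (0,0) → (0,1) → (0,2) → (0,3) → (1,3) → (1,4) → (2,4) → (3,4) for a total of 5 + 4 + 1 + 1 + 2 + 4 + 8 + 3 = 28.
For comparison, the top-then-right route costs 35.

28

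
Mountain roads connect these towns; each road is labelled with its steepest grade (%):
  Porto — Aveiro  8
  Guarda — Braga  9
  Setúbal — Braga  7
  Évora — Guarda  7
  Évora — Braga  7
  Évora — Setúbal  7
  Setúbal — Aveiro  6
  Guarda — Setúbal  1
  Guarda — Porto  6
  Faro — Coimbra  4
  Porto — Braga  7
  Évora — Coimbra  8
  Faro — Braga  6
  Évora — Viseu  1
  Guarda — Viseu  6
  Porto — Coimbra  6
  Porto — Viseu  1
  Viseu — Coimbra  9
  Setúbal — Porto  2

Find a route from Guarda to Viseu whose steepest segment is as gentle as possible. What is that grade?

Checking several routes:
Guarda -> Setúbal -> Porto -> Viseu: max(1, 2, 1) = 2
Guarda -> Évora -> Setúbal -> Braga -> Porto -> Viseu: max(7, 7, 7, 7, 1) = 7
Guarda -> Viseu: max(6) = 6
Guarda -> Porto -> Viseu: max(6, 1) = 6
Best route has worst link 2%.

2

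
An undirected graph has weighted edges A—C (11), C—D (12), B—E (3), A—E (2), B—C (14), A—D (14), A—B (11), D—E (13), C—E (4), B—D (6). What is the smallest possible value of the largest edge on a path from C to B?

Comparing a few candidate routes:
C -> E -> A -> B: max(4, 2, 11) = 11
C -> A -> E -> B: max(11, 2, 3) = 11
C -> A -> B: max(11, 11) = 11
C -> E -> B: max(4, 3) = 4
Smallest bottleneck: 4.

4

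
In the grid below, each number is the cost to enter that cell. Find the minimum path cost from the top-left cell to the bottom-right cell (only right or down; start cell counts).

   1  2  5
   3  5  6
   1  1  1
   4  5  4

Path [0,0] -> [1,0] -> [2,0] -> [2,1] -> [2,2] -> [3,2]: 1 + 3 + 1 + 1 + 1 + 4 = 11.

11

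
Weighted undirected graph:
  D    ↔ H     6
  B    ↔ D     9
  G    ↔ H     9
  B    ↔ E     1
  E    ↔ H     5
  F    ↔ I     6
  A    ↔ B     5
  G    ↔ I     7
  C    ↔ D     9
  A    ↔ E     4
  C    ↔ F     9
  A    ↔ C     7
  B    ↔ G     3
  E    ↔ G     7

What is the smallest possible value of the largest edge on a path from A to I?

Comparing a few candidate routes:
A → E → G → I: max(4, 7, 7) = 7
A → E → B → G → I: max(4, 1, 3, 7) = 7
A → B → E → G → I: max(5, 1, 7, 7) = 7
Smallest bottleneck: 7.

7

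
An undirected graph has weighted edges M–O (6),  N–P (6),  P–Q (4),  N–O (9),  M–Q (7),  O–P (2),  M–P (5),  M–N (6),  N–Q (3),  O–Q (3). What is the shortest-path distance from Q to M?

7

A few of the Q→M routes:
Q -> O -> M: 3 + 6 = 9
Q -> M: 7
Q -> N -> M: 3 + 6 = 9
The minimum is 7.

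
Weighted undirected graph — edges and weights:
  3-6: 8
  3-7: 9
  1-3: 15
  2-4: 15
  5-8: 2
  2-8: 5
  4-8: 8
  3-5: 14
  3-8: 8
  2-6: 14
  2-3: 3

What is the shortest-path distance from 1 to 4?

31

Some routes from 1 to 4:
1-3-2-8-4: 15 + 3 + 5 + 8 = 31
1-3-2-4: 15 + 3 + 15 = 33
1-3-5-8-4: 15 + 14 + 2 + 8 = 39
1-3-8-4: 15 + 8 + 8 = 31
1-3-8-2-4: 15 + 8 + 5 + 15 = 43
1-3-6-2-8-4: 15 + 8 + 14 + 5 + 8 = 50
Shortest: 31.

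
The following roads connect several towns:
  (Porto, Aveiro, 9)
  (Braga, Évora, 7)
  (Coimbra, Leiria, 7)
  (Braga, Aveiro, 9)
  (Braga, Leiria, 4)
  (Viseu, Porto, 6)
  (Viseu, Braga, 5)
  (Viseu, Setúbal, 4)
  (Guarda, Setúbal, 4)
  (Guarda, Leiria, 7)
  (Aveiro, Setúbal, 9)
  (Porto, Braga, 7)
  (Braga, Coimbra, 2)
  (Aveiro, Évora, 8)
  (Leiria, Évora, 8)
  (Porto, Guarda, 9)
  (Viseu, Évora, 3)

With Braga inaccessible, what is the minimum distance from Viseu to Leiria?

11

A few of the Viseu→Leiria routes:
Viseu - Setúbal - Guarda - Leiria: 4 + 4 + 7 = 15
Viseu - Évora - Leiria: 3 + 8 = 11
Viseu - Porto - Guarda - Leiria: 6 + 9 + 7 = 22
Viseu - Porto - Aveiro - Évora - Leiria: 6 + 9 + 8 + 8 = 31
Viseu - Évora - Aveiro - Setúbal - Guarda - Leiria: 3 + 8 + 9 + 4 + 7 = 31
Viseu - Setúbal - Aveiro - Évora - Leiria: 4 + 9 + 8 + 8 = 29
Shortest: 11.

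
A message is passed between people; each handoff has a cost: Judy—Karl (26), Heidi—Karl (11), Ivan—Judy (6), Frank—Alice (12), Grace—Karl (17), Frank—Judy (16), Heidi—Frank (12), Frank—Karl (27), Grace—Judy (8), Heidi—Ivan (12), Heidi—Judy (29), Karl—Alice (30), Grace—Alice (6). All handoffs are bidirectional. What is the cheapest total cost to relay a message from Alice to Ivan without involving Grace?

Checking several routes:
Alice -> Frank -> Heidi -> Judy -> Ivan: 12 + 12 + 29 + 6 = 59
Alice -> Frank -> Heidi -> Ivan: 12 + 12 + 12 = 36
Alice -> Karl -> Heidi -> Ivan: 30 + 11 + 12 = 53
Alice -> Frank -> Judy -> Ivan: 12 + 16 + 6 = 34
The minimum is 34.

34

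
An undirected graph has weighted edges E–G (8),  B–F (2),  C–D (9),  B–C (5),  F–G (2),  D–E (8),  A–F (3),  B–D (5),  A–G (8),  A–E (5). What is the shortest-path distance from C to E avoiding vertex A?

17

Paths from C to E avoiding A:
C → B → F → G → E: 5 + 2 + 2 + 8 = 17
C → D → E: 9 + 8 = 17
C → B → D → E: 5 + 5 + 8 = 18
C → D → B → F → G → E: 9 + 5 + 2 + 2 + 8 = 26
Shortest: 17.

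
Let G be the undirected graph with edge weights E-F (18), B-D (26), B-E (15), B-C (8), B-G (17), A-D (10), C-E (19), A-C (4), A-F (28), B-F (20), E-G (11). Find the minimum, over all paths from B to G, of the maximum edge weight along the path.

15

Some routes from B to G:
B→D→A→F→E→G: max(26, 10, 28, 18, 11) = 28
B→D→A→C→E→G: max(26, 10, 4, 19, 11) = 26
B→G: max(17) = 17
B→F→E→G: max(20, 18, 11) = 20
B→E→G: max(15, 11) = 15
B→C→E→G: max(8, 19, 11) = 19
The minimum achievable maximum is 15.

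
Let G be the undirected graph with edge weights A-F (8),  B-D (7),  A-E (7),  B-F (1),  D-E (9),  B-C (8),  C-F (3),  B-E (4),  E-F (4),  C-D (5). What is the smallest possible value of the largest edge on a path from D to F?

Comparing a few candidate routes:
D -> C -> B -> E -> F: max(5, 8, 4, 4) = 8
D -> C -> F: max(5, 3) = 5
D -> B -> F: max(7, 1) = 7
D -> B -> E -> F: max(7, 4, 4) = 7
Best route has worst link 5.

5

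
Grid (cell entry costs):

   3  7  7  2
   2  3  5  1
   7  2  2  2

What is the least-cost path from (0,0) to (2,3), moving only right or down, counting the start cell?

One optimal route is r0c0 r1c0 r1c1 r2c1 r2c2 r2c3.
Its cost is 3 + 2 + 3 + 2 + 2 + 2 = 14.
(Top row then right column would cost 22.)

14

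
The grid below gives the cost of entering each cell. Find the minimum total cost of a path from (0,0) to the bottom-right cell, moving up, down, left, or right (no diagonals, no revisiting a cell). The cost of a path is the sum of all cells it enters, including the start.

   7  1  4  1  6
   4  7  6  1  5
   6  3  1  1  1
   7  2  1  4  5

One optimal route is r0c0 -> r0c1 -> r0c2 -> r0c3 -> r1c3 -> r2c3 -> r2c4 -> r3c4.
Its cost is 7 + 1 + 4 + 1 + 1 + 1 + 1 + 5 = 21.

21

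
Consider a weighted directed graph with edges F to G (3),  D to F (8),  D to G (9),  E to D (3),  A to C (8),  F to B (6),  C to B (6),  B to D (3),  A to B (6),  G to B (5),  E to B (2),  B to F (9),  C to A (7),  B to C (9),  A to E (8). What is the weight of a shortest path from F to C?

15

Candidate routes:
F→G→B→C: 3 + 5 + 9 = 17
F→B→C: 6 + 9 = 15
The minimum is 15.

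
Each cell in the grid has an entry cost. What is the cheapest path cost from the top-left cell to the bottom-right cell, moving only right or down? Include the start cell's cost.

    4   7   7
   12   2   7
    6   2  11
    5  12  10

36

Cheapest: (0,0) (0,1) (1,1) (2,1) (2,2) (3,2)
  4 + 7 + 2 + 2 + 11 + 10 = 36
For comparison, the top-then-right route costs 46.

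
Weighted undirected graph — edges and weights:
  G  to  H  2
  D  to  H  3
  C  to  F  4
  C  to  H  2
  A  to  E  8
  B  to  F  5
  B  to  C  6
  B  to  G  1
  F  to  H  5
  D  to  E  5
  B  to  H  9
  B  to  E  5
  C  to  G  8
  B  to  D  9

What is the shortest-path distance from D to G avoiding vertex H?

10

A few of the D→G routes:
D→E→B→G: 5 + 5 + 1 = 11
D→B→G: 9 + 1 = 10
D→B→C→G: 9 + 6 + 8 = 23
The minimum is 10.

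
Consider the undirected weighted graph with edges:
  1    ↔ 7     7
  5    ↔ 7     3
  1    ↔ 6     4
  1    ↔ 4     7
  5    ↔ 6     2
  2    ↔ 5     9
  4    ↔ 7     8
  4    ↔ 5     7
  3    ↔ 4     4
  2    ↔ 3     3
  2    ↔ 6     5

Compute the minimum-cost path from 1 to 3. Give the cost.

Some routes from 1 to 3:
1 -> 6 -> 5 -> 2 -> 3: 4 + 2 + 9 + 3 = 18
1 -> 4 -> 3: 7 + 4 = 11
1 -> 6 -> 5 -> 4 -> 3: 4 + 2 + 7 + 4 = 17
1 -> 6 -> 2 -> 3: 4 + 5 + 3 = 12
Best route has total 11.

11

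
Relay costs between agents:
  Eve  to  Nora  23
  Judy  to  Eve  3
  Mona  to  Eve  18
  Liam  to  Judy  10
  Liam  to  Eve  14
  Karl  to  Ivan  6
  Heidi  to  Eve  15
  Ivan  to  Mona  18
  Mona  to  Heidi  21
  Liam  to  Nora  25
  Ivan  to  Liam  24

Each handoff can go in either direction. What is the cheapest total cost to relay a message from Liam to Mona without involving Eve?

42

Routes from Liam to Mona avoiding Eve:
Liam→Ivan→Mona: 24 + 18 = 42
Shortest: 42.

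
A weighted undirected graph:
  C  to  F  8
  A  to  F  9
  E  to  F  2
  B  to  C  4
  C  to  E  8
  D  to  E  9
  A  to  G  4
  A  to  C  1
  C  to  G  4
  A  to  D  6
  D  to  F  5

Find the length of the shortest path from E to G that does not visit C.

15

Routes from E to G avoiding C:
E -> F -> D -> A -> G: 2 + 5 + 6 + 4 = 17
E -> F -> A -> G: 2 + 9 + 4 = 15
E -> D -> A -> G: 9 + 6 + 4 = 19
E -> D -> F -> A -> G: 9 + 5 + 9 + 4 = 27
The minimum is 15.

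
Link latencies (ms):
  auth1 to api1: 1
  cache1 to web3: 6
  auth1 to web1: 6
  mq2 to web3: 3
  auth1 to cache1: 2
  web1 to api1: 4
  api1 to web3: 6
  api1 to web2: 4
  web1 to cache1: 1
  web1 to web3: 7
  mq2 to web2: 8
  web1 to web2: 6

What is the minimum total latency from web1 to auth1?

3

Some routes from web1 to auth1:
web1-web2-api1-auth1: 6 + 4 + 1 = 11
web1-cache1-web3-api1-auth1: 1 + 6 + 6 + 1 = 14
web1-cache1-auth1: 1 + 2 = 3
web1-auth1: 6
web1-api1-auth1: 4 + 1 = 5
Shortest: 3 ms.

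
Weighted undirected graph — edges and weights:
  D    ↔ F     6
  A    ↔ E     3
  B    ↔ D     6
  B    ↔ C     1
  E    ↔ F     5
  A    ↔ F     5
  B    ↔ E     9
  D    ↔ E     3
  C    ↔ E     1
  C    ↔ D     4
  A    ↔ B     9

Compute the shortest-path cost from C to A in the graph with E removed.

Candidate routes:
C - B - A: 1 + 9 = 10
C - B - D - F - A: 1 + 6 + 6 + 5 = 18
C - D - F - A: 4 + 6 + 5 = 15
C - D - B - A: 4 + 6 + 9 = 19
Best route has total 10.

10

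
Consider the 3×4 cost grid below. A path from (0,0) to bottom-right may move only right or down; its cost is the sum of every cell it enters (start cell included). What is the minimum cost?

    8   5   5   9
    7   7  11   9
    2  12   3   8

One optimal route is [0,0] -> [0,1] -> [0,2] -> [1,2] -> [2,2] -> [2,3].
Its cost is 8 + 5 + 5 + 11 + 3 + 8 = 40.
For comparison, the top-then-right route costs 44.

40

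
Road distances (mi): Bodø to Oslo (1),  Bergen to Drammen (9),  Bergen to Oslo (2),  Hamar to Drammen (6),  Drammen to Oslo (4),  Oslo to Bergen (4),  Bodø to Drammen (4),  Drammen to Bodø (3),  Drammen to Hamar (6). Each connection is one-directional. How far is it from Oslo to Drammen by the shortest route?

Paths from Oslo to Drammen:
Oslo → Bergen → Drammen: 4 + 9 = 13
Shortest: 13 mi.

13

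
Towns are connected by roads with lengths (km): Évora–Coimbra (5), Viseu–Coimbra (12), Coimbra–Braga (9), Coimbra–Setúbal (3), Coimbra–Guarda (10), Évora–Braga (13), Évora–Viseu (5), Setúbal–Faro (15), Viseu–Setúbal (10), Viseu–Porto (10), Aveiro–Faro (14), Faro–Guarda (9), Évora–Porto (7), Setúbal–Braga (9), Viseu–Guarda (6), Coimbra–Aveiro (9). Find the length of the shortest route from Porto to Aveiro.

Checking several routes:
Porto → Évora → Coimbra → Aveiro: 7 + 5 + 9 = 21
Porto → Évora → Viseu → Coimbra → Aveiro: 7 + 5 + 12 + 9 = 33
Porto → Viseu → Setúbal → Coimbra → Aveiro: 10 + 10 + 3 + 9 = 32
Porto → Viseu → Coimbra → Aveiro: 10 + 12 + 9 = 31
Porto → Viseu → Évora → Coimbra → Aveiro: 10 + 5 + 5 + 9 = 29
Best route has total 21 km.

21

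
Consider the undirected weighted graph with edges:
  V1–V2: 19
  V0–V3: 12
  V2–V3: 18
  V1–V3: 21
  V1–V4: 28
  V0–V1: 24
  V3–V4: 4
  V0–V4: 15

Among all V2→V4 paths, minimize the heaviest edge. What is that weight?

18

A few of the V2→V4 routes:
V2→V1→V3→V0→V4: max(19, 21, 12, 15) = 21
V2→V3→V4: max(18, 4) = 18
V2→V1→V3→V4: max(19, 21, 4) = 21
V2→V1→V0→V3→V4: max(19, 24, 12, 4) = 24
V2→V3→V1→V0→V4: max(18, 21, 24, 15) = 24
V2→V3→V0→V4: max(18, 12, 15) = 18
The minimum achievable maximum is 18.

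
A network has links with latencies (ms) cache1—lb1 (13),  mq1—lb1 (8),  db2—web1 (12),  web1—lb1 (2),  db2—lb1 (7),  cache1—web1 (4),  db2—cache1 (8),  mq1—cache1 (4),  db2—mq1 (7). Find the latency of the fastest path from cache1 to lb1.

Checking several routes:
cache1→mq1→lb1: 4 + 8 = 12
cache1→db2→web1→lb1: 8 + 12 + 2 = 22
cache1→web1→lb1: 4 + 2 = 6
cache1→mq1→db2→lb1: 4 + 7 + 7 = 18
cache1→db2→lb1: 8 + 7 = 15
cache1→lb1: 13
Shortest: 6 ms.

6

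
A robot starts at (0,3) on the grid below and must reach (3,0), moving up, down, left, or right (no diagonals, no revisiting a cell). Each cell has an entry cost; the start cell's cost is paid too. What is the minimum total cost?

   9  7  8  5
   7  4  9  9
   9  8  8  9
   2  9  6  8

Best path: (0,3) → (0,2) → (0,1) → (1,1) → (1,0) → (2,0) → (3,0)
Cost: 5 + 8 + 7 + 4 + 7 + 9 + 2 = 42

42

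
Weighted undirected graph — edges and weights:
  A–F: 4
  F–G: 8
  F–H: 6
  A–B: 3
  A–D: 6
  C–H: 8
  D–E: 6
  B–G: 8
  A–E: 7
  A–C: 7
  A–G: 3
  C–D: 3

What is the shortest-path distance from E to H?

Some routes from E to H:
E→A→C→H: 7 + 7 + 8 = 22
E→D→C→H: 6 + 3 + 8 = 17
E→D→A→F→H: 6 + 6 + 4 + 6 = 22
E→A→F→H: 7 + 4 + 6 = 17
E→A→G→F→H: 7 + 3 + 8 + 6 = 24
Shortest: 17.

17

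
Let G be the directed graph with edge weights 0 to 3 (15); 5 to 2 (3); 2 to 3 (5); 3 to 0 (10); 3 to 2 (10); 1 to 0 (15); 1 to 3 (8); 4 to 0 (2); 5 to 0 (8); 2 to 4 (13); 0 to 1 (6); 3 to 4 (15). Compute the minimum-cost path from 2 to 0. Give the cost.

Routes from 2 to 0:
2→3→4→0: 5 + 15 + 2 = 22
2→3→0: 5 + 10 = 15
2→4→0: 13 + 2 = 15
The minimum is 15.

15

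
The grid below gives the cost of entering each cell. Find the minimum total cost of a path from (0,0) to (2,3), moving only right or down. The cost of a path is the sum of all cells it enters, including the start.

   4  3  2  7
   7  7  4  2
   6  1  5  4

19

Take r0c0 -> r0c1 -> r0c2 -> r1c2 -> r1c3 -> r2c3 for a total of 4 + 3 + 2 + 4 + 2 + 4 = 19.
(Top row then right column would cost 22.)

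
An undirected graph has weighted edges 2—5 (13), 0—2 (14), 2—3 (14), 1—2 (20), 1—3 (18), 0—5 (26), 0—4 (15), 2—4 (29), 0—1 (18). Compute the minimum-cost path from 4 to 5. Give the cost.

41

A few of the 4→5 routes:
4 → 2 → 5: 29 + 13 = 42
4 → 0 → 2 → 5: 15 + 14 + 13 = 42
4 → 0 → 5: 15 + 26 = 41
Best route has total 41.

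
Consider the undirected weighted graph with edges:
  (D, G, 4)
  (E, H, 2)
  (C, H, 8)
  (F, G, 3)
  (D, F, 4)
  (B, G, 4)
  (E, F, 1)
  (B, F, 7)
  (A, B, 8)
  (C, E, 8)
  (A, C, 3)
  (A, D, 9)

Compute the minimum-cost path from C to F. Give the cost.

9

Comparing a few candidate routes:
C - H - E - F: 8 + 2 + 1 = 11
C - A - B - F: 3 + 8 + 7 = 18
C - A - D - G - F: 3 + 9 + 4 + 3 = 19
C - A - D - F: 3 + 9 + 4 = 16
C - A - B - G - F: 3 + 8 + 4 + 3 = 18
C - E - F: 8 + 1 = 9
The minimum is 9.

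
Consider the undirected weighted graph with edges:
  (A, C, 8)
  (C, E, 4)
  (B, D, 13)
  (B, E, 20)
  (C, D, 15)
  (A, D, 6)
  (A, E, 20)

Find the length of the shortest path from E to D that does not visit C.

Routes from E to D avoiding C:
E - B - D: 20 + 13 = 33
E - A - D: 20 + 6 = 26
Shortest: 26.

26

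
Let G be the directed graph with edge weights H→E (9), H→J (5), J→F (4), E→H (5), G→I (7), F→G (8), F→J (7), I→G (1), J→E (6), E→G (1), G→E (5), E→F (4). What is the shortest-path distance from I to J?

16

Routes from I to J:
I→G→E→H→J: 1 + 5 + 5 + 5 = 16
I→G→E→F→J: 1 + 5 + 4 + 7 = 17
Shortest: 16.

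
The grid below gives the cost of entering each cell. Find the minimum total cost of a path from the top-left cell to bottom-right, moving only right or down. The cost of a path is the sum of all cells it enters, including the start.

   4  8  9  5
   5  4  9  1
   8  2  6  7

28

Cheapest: (0,0) → (1,0) → (1,1) → (2,1) → (2,2) → (2,3)
  4 + 5 + 4 + 2 + 6 + 7 = 28
For comparison, the top-then-right route costs 34.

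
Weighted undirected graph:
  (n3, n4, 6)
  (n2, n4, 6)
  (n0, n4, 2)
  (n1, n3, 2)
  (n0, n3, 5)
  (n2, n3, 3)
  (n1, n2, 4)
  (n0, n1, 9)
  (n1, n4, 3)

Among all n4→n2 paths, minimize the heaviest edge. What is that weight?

Checking several routes:
n4 - n1 - n3 - n2: max(3, 2, 3) = 3
n4 - n1 - n2: max(3, 4) = 4
n4 - n0 - n3 - n1 - n2: max(2, 5, 2, 4) = 5
The minimum achievable maximum is 3.

3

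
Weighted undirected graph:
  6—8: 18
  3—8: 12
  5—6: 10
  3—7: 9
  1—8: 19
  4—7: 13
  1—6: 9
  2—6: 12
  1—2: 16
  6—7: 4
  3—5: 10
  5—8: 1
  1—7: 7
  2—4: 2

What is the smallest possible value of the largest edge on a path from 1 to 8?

10

Comparing a few candidate routes:
1 -> 6 -> 5 -> 8: max(9, 10, 1) = 10
1 -> 6 -> 7 -> 3 -> 8: max(9, 4, 9, 12) = 12
1 -> 6 -> 7 -> 3 -> 5 -> 8: max(9, 4, 9, 10, 1) = 10
1 -> 7 -> 3 -> 5 -> 8: max(7, 9, 10, 1) = 10
1 -> 6 -> 5 -> 3 -> 8: max(9, 10, 10, 12) = 12
1 -> 7 -> 6 -> 5 -> 8: max(7, 4, 10, 1) = 10
The minimum achievable maximum is 10.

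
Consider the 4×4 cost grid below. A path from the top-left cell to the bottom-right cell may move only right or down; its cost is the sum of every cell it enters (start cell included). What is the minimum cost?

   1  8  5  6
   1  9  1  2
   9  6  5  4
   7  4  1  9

Cheapest: [0,0]→[1,0]→[1,1]→[1,2]→[1,3]→[2,3]→[3,3]
  1 + 1 + 9 + 1 + 2 + 4 + 9 = 27

27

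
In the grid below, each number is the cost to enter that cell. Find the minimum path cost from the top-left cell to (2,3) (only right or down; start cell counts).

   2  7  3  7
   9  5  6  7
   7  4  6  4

28

One optimal route is (0,0) -> (0,1) -> (0,2) -> (1,2) -> (2,2) -> (2,3).
Its cost is 2 + 7 + 3 + 6 + 6 + 4 = 28.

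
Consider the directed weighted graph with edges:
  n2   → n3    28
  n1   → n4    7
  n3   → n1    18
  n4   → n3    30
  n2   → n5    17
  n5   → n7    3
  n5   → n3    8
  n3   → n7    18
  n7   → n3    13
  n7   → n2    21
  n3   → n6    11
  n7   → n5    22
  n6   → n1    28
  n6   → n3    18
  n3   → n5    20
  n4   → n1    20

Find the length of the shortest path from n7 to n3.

13

Some routes from n7 to n3:
n7-n3: 13
n7-n5-n3: 22 + 8 = 30
n7-n2-n5-n3: 21 + 17 + 8 = 46
The minimum is 13.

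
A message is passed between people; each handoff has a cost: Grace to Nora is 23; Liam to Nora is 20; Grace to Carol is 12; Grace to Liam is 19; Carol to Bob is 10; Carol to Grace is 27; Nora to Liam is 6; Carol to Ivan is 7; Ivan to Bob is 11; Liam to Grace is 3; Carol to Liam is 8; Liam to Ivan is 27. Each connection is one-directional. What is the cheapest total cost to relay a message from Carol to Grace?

Paths from Carol to Grace:
Carol - Liam - Grace: 8 + 3 = 11
Carol - Grace: 27
Best route has total 11.

11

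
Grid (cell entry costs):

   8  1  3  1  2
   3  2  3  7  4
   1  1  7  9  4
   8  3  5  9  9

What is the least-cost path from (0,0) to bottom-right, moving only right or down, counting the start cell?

32

Path r0c0 → r0c1 → r0c2 → r0c3 → r0c4 → r1c4 → r2c4 → r3c4: 8 + 1 + 3 + 1 + 2 + 4 + 4 + 9 = 32.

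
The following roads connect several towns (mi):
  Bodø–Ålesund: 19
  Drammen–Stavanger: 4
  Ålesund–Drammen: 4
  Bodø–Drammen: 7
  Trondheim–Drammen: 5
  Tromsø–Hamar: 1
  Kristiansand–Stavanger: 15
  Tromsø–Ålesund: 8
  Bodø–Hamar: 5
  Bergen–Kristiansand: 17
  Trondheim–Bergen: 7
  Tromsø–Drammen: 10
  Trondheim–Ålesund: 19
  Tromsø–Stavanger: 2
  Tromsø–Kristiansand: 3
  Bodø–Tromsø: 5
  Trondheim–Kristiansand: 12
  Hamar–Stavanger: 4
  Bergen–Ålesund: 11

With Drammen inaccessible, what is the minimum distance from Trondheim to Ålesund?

Some routes from Trondheim to Ålesund avoiding Drammen:
Trondheim -> Ålesund: 19
Trondheim -> Bergen -> Ålesund: 7 + 11 = 18
Trondheim -> Kristiansand -> Stavanger -> Tromsø -> Ålesund: 12 + 15 + 2 + 8 = 37
Trondheim -> Kristiansand -> Tromsø -> Ålesund: 12 + 3 + 8 = 23
Trondheim -> Bergen -> Kristiansand -> Tromsø -> Ålesund: 7 + 17 + 3 + 8 = 35
Shortest: 18 mi.

18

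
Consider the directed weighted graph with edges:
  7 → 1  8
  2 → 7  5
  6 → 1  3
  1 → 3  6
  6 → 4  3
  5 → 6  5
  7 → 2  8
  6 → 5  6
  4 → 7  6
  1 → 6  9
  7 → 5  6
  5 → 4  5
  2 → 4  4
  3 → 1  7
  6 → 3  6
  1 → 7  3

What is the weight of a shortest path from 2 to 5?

11

Paths from 2 to 5:
2→7→5: 5 + 6 = 11
2→7→1→6→5: 5 + 8 + 9 + 6 = 28
2→4→7→5: 4 + 6 + 6 = 16
2→4→7→1→6→5: 4 + 6 + 8 + 9 + 6 = 33
Best route has total 11.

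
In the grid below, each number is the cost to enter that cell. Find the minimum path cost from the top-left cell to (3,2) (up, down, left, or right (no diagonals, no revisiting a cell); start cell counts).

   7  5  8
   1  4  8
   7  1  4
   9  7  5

Cheapest: (0,0) (1,0) (1,1) (2,1) (2,2) (3,2)
  7 + 1 + 4 + 1 + 4 + 5 = 22

22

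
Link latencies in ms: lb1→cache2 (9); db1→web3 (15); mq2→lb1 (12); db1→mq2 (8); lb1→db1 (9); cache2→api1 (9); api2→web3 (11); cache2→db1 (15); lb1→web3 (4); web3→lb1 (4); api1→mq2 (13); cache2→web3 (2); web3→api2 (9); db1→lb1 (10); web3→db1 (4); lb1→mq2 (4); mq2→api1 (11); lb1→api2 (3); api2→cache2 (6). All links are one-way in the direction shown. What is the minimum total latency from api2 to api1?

15

A few of the api2→api1 routes:
api2 - cache2 - web3 - db1 - mq2 - api1: 6 + 2 + 4 + 8 + 11 = 31
api2 - cache2 - web3 - lb1 - mq2 - api1: 6 + 2 + 4 + 4 + 11 = 27
api2 - cache2 - api1: 6 + 9 = 15
api2 - web3 - lb1 - mq2 - api1: 11 + 4 + 4 + 11 = 30
Best route has total 15 ms.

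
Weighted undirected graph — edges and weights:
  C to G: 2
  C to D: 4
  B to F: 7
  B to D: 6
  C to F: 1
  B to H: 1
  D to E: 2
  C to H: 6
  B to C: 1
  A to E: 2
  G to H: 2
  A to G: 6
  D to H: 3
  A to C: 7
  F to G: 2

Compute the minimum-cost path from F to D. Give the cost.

Comparing a few candidate routes:
F-G-H-D: 2 + 2 + 3 = 7
F-C-D: 1 + 4 = 5
F-C-B-H-D: 1 + 1 + 1 + 3 = 6
Shortest: 5.

5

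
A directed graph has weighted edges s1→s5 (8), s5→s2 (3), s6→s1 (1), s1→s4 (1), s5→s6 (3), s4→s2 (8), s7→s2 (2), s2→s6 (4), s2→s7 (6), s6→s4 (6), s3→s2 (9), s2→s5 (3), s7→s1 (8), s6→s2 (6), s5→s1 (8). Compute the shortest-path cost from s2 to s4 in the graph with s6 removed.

Routes from s2 to s4 avoiding s6:
s2→s7→s1→s4: 6 + 8 + 1 = 15
s2→s5→s1→s4: 3 + 8 + 1 = 12
Shortest: 12.

12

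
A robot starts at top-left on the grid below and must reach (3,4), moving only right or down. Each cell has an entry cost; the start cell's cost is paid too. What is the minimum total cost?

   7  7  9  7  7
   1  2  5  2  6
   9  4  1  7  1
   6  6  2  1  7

25

Best path: r0c0→r1c0→r1c1→r2c1→r2c2→r3c2→r3c3→r3c4
Cost: 7 + 1 + 2 + 4 + 1 + 2 + 1 + 7 = 25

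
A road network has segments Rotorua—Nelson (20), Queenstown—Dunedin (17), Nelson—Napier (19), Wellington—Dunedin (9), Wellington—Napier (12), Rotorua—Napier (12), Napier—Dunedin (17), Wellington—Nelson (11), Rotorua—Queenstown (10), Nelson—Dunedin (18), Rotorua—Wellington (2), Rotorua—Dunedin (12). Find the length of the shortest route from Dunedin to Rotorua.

Comparing a few candidate routes:
Dunedin -> Queenstown -> Rotorua: 17 + 10 = 27
Dunedin -> Wellington -> Rotorua: 9 + 2 = 11
Dunedin -> Napier -> Wellington -> Rotorua: 17 + 12 + 2 = 31
Dunedin -> Rotorua: 12
Dunedin -> Napier -> Rotorua: 17 + 12 = 29
Best route has total 11.

11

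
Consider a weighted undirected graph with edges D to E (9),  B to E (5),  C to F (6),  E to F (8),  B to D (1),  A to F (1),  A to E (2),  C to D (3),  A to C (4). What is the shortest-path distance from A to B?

Checking several routes:
A - F - E - B: 1 + 8 + 5 = 14
A - E - B: 2 + 5 = 7
A - F - C - D - B: 1 + 6 + 3 + 1 = 11
A - C - D - B: 4 + 3 + 1 = 8
A - E - D - B: 2 + 9 + 1 = 12
Best route has total 7.

7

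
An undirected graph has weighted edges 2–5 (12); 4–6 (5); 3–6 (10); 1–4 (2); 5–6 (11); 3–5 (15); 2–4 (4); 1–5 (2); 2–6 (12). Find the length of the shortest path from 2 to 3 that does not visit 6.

Paths from 2 to 3 avoiding 6:
2 - 5 - 3: 12 + 15 = 27
2 - 4 - 1 - 5 - 3: 4 + 2 + 2 + 15 = 23
The minimum is 23.

23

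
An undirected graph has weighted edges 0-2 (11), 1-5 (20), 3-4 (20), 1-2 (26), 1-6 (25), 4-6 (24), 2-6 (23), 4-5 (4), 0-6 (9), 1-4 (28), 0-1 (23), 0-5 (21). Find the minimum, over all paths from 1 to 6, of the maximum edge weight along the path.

21

Some routes from 1 to 6:
1→0→6: max(23, 9) = 23
1→5→0→6: max(20, 21, 9) = 21
1→0→5→4→6: max(23, 21, 4, 24) = 24
1→5→0→2→6: max(20, 21, 11, 23) = 23
1→0→2→6: max(23, 11, 23) = 23
Best route has worst link 21.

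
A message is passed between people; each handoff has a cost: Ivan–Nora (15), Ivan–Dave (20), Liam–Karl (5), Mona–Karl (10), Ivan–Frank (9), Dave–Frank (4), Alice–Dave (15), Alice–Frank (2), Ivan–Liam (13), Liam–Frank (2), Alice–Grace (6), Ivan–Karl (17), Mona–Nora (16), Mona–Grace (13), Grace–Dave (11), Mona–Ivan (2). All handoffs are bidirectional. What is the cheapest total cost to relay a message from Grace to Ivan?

A few of the Grace→Ivan routes:
Grace→Dave→Frank→Ivan: 11 + 4 + 9 = 24
Grace→Alice→Frank→Liam→Karl→Mona→Ivan: 6 + 2 + 2 + 5 + 10 + 2 = 27
Grace→Alice→Frank→Liam→Ivan: 6 + 2 + 2 + 13 = 23
Grace→Mona→Ivan: 13 + 2 = 15
Grace→Alice→Frank→Ivan: 6 + 2 + 9 = 17
Best route has total 15.

15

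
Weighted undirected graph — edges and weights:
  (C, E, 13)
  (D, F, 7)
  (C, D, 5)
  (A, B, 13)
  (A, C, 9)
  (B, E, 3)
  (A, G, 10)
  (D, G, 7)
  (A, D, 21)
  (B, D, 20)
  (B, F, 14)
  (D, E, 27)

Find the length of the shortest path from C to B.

A few of the C→B routes:
C - E - B: 13 + 3 = 16
C - D - B: 5 + 20 = 25
C - A - B: 9 + 13 = 22
Best route has total 16.

16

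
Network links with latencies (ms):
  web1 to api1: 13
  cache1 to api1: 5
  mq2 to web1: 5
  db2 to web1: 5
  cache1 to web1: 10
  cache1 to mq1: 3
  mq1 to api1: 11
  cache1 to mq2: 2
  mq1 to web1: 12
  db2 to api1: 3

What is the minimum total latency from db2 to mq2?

Checking several routes:
db2 → web1 → mq2: 5 + 5 = 10
db2 → api1 → mq1 → cache1 → mq2: 3 + 11 + 3 + 2 = 19
db2 → web1 → cache1 → mq2: 5 + 10 + 2 = 17
db2 → api1 → cache1 → mq2: 3 + 5 + 2 = 10
Best route has total 10 ms.

10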